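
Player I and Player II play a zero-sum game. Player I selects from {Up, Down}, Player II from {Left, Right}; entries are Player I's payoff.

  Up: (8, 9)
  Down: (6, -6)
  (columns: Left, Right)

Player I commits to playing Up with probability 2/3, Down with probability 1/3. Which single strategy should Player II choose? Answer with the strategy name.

Right

If Player II plays Left, Player I's expected payoff is (2/3)·8 + (1/3)·6 = 22/3.
If Player II plays Right, Player I's expected payoff is (2/3)·9 + (1/3)·(-6) = 4.
Player II minimizes Player I's payoff; the smallest is 4, so the best response is Right.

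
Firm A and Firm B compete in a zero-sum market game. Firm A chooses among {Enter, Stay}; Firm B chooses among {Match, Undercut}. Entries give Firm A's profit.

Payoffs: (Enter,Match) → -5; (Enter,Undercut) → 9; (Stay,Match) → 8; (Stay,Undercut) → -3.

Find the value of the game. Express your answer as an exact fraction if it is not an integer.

Row minima: Enter → -5, Stay → -3; maximin = -3.
Column maxima: Match → 8, Undercut → 9; minimax = 8.
-3 ≠ 8, so there is no saddle point; optimal play is mixed.
Let Firm A play Enter with probability p. Expected payoff against Match: (-5)p + 8(1−p) = −13p + 8; against Undercut: 9p + (-3)(1−p) = 12p − 3.
Setting these equal: −13p + 8 = 12p − 3 ⇒ −25p = -11 ⇒ p = 11/25, and the value is (-13)·(11/25) + 8 = 57/25.
For Firm B: with q = P(Match), equating Enter's and Stay's payoffs gives −14q + 9 = 11q − 3 ⇒ q = 12/25.

57/25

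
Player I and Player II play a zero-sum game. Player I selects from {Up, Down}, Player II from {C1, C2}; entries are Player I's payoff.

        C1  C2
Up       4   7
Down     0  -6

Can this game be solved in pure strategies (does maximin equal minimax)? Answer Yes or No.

Row minima: Up → 4, Down → -6; maximin = 4.
Column maxima: C1 → 4, C2 → 7; minimax = 4.
maximin = minimax = 4, so a saddle point exists.

Yes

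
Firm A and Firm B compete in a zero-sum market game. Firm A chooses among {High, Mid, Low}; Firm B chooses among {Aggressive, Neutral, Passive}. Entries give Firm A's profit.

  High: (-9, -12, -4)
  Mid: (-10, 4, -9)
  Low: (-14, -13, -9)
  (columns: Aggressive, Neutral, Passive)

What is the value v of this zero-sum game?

-156/17

Row minima: High → -12, Mid → -10, Low → -14; maximin = -10.
Column maxima: Aggressive → -9, Neutral → 4, Passive → -4; minimax = -9.
-10 ≠ -9, so there is no saddle point; optimal play is mixed.
Low is strictly dominated by High, so Firm A never plays it.
Passive is strictly dominated by Aggressive (it gives Firm A strictly more in every row), so Firm B never plays it.
On the remaining 2×2 (High, Mid vs Aggressive, Neutral):
Let Firm A play High with probability p. Expected payoff against Aggressive: (-9)p + (-10)(1−p) = p − 10; against Neutral: (-12)p + 4(1−p) = −16p + 4.
Setting these equal: p − 10 = −16p + 4 ⇒ 17p = 14 ⇒ p = 14/17, and the value is (1)·(14/17) − 10 = -156/17.
For Firm B: with q = P(Aggressive), equating High's and Mid's payoffs gives 3q − 12 = −14q + 4 ⇒ q = 16/17.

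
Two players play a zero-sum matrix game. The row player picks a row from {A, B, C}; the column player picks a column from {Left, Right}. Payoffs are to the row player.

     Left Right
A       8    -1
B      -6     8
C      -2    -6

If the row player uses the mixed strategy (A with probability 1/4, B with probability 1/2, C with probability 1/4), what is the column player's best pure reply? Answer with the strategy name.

Left

If the column player plays Left, the row player's expected payoff is (1/4)·8 + (1/2)·(-6) + (1/4)·(-2) = -3/2.
If the column player plays Right, the row player's expected payoff is (1/4)·(-1) + (1/2)·8 + (1/4)·(-6) = 9/4.
The column player minimizes the row player's payoff; the smallest is -3/2, so the best response is Left.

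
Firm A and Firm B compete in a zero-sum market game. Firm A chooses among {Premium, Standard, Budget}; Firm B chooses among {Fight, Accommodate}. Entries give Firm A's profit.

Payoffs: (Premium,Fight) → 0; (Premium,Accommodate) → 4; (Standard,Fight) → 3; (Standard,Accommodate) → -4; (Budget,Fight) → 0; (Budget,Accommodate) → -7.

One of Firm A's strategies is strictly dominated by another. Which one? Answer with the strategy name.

Budget

Standard gives a strictly higher payoff than Budget against every column: 3 > 0, -4 > -7.
So Budget is strictly dominated and Firm A never plays it.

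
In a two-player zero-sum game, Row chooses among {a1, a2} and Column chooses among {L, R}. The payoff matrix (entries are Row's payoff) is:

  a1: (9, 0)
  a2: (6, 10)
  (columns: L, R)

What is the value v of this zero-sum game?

Row minima: a1 → 0, a2 → 6; maximin = 6.
Column maxima: L → 9, R → 10; minimax = 9.
6 ≠ 9, so there is no saddle point; optimal play is mixed.
Let Row play a1 with probability p. Expected payoff against L: 9p + 6(1−p) = 3p + 6; against R: 0p + 10(1−p) = −10p + 10.
Setting these equal: 3p + 6 = −10p + 10 ⇒ 13p = 4 ⇒ p = 4/13, and the value is (3)·(4/13) + 6 = 90/13.
For Column: with q = P(L), equating a1's and a2's payoffs gives 9q = −4q + 10 ⇒ q = 10/13.

90/13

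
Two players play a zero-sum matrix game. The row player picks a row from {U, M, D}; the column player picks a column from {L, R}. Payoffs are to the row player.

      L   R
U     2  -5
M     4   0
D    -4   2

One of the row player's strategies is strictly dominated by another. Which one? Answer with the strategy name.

M gives a strictly higher payoff than U against every column: 4 > 2, 0 > -5.
So U is strictly dominated and the row player never plays it.

U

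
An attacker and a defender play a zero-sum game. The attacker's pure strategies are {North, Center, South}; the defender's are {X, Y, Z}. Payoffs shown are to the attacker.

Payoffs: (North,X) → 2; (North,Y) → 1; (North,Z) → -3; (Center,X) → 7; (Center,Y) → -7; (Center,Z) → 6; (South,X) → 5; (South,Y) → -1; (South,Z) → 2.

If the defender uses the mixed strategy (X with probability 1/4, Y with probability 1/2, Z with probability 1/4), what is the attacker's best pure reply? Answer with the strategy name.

Expected payoff of North: (1/4)·2 + (1/2)·1 + (1/4)·(-3) = 1/4.
Expected payoff of Center: (1/4)·7 + (1/2)·(-7) + (1/4)·6 = -1/4.
Expected payoff of South: (1/4)·5 + (1/2)·(-1) + (1/4)·2 = 5/4.
The largest is 5/4, so the attacker's best response is South.

South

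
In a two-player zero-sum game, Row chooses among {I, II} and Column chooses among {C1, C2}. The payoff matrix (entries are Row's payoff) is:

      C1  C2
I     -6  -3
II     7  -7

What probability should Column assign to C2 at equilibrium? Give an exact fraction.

13/17

Row minima: I → -6, II → -7; maximin = -6.
Column maxima: C1 → 7, C2 → -3; minimax = -3.
-6 ≠ -3, so there is no saddle point; optimal play is mixed.
Let Row play I with probability p. Expected payoff against C1: (-6)p + 7(1−p) = −13p + 7; against C2: (-3)p + (-7)(1−p) = 4p − 7.
Setting these equal: −13p + 7 = 4p − 7 ⇒ −17p = -14 ⇒ p = 14/17, and the value is (-13)·(14/17) + 7 = -63/17.
For Column: with q = P(C1), equating I's and II's payoffs gives −3q − 3 = 14q − 7 ⇒ q = 4/17.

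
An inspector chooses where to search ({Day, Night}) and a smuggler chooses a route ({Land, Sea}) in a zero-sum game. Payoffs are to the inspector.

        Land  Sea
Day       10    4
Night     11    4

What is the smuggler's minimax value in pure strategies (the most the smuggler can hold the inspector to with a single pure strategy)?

4

Column maxima: Land → 11, Sea → 4.
The smallest of these is 4.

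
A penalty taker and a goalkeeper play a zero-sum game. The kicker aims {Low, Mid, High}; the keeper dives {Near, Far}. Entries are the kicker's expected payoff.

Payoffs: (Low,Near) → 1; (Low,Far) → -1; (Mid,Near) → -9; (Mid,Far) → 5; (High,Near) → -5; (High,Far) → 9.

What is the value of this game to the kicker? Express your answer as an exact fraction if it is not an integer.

1/4

Row minima: Low → -1, Mid → -9, High → -5; maximin = -1.
Column maxima: Near → 1, Far → 9; minimax = 1.
-1 ≠ 1, so there is no saddle point; optimal play is mixed.
Mid is strictly dominated by High, so the kicker never plays it.
On the remaining 2×2 (Low, High vs Near, Far):
Let the kicker play Low with probability p. Expected payoff against Near: 1p + (-5)(1−p) = 6p − 5; against Far: (-1)p + 9(1−p) = −10p + 9.
Setting these equal: 6p − 5 = −10p + 9 ⇒ 16p = 14 ⇒ p = 7/8, and the value is (6)·(7/8) − 5 = 1/4.
For the keeper: with q = P(Near), equating Low's and High's payoffs gives 2q − 1 = −14q + 9 ⇒ q = 5/8.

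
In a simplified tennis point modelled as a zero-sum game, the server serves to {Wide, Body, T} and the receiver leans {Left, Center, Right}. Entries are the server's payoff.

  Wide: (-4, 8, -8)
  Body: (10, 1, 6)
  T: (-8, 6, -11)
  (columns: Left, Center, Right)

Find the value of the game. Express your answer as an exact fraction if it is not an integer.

8/3

Row minima: Wide → -8, Body → 1, T → -11; maximin = 1.
Column maxima: Left → 10, Center → 8, Right → 6; minimax = 6.
1 ≠ 6, so there is no saddle point; optimal play is mixed.
T is strictly dominated by Wide, so the server never plays it.
Left is strictly dominated by Right (it gives the server strictly more in every row), so the receiver never plays it.
On the remaining 2×2 (Wide, Body vs Center, Right):
Let the server play Wide with probability p. Expected payoff against Center: 8p + 1(1−p) = 7p + 1; against Right: (-8)p + 6(1−p) = −14p + 6.
Setting these equal: 7p + 1 = −14p + 6 ⇒ 21p = 5 ⇒ p = 5/21, and the value is (7)·(5/21) + 1 = 8/3.
For the receiver: with q = P(Center), equating Wide's and Body's payoffs gives 16q − 8 = −5q + 6 ⇒ q = 2/3.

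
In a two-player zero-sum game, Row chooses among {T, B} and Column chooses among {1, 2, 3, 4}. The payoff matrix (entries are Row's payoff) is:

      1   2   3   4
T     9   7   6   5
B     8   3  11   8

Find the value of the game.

41/7

Row minima: T → 5, B → 3; maximin = 5.
Column maxima: 1 → 9, 2 → 7, 3 → 11, 4 → 8; minimax = 7.
5 ≠ 7, so there is no saddle point; optimal play is mixed.
1 is strictly dominated by 2 (it gives Row strictly more in every row), so Column never plays it.
3 is strictly dominated by 4 (it gives Row strictly more in every row), so Column never plays it.
On the remaining 2×2 (T, B vs 2, 4):
Let Row play T with probability p. Expected payoff against 2: 7p + 3(1−p) = 4p + 3; against 4: 5p + 8(1−p) = −3p + 8.
Setting these equal: 4p + 3 = −3p + 8 ⇒ 7p = 5 ⇒ p = 5/7, and the value is (4)·(5/7) + 3 = 41/7.
For Column: with q = P(2), equating T's and B's payoffs gives 2q + 5 = −5q + 8 ⇒ q = 3/7.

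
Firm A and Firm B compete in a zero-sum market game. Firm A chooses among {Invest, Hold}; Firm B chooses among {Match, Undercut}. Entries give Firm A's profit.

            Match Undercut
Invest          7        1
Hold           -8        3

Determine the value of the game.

Row minima: Invest → 1, Hold → -8; maximin = 1.
Column maxima: Match → 7, Undercut → 3; minimax = 3.
1 ≠ 3, so there is no saddle point; optimal play is mixed.
Let Firm A play Invest with probability p. Expected payoff against Match: 7p + (-8)(1−p) = 15p − 8; against Undercut: 1p + 3(1−p) = −2p + 3.
Setting these equal: 15p − 8 = −2p + 3 ⇒ 17p = 11 ⇒ p = 11/17, and the value is (15)·(11/17) − 8 = 29/17.
For Firm B: with q = P(Match), equating Invest's and Hold's payoffs gives 6q + 1 = −11q + 3 ⇒ q = 2/17.

29/17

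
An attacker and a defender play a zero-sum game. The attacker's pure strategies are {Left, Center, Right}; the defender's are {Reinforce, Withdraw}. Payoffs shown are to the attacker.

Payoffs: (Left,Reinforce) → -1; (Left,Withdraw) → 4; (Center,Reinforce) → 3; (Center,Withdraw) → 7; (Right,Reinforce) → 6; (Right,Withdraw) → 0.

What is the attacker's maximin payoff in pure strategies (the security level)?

Row minima: Left → -1, Center → 3, Right → 0.
The best of these is 3.

3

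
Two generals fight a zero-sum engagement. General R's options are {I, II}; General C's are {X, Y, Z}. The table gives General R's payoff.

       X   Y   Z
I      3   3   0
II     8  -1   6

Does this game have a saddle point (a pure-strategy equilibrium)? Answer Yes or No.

Row minima: I → 0, II → -1; maximin = 0.
Column maxima: X → 8, Y → 3, Z → 6; minimax = 3.
0 ≠ 3, so no pure-strategy equilibrium exists.

No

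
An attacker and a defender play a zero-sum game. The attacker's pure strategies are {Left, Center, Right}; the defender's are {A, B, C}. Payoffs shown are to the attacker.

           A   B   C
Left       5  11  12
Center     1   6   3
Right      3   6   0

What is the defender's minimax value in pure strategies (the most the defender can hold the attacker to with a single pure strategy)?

Column maxima: A → 5, B → 11, C → 12.
The smallest of these is 5.

5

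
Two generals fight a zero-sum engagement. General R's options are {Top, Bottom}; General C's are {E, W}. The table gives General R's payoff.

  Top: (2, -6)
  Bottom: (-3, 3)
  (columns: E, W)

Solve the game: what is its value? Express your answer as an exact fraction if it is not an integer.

-6/7

Row minima: Top → -6, Bottom → -3; maximin = -3.
Column maxima: E → 2, W → 3; minimax = 2.
-3 ≠ 2, so there is no saddle point; optimal play is mixed.
Let General R play Top with probability p. Expected payoff against E: 2p + (-3)(1−p) = 5p − 3; against W: (-6)p + 3(1−p) = −9p + 3.
Setting these equal: 5p − 3 = −9p + 3 ⇒ 14p = 6 ⇒ p = 3/7, and the value is (5)·(3/7) − 3 = -6/7.
For General C: with q = P(E), equating Top's and Bottom's payoffs gives 8q − 6 = −6q + 3 ⇒ q = 9/14.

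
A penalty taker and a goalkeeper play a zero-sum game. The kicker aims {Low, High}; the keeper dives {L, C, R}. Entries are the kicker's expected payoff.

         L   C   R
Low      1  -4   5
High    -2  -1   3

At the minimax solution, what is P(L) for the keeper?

1/2

Row minima: Low → -4, High → -2; maximin = -2.
Column maxima: L → 1, C → -1, R → 5; minimax = -1.
-2 ≠ -1, so there is no saddle point; optimal play is mixed.
R is strictly dominated by L (it gives the kicker strictly more in every row), so the keeper never plays it.
On the remaining 2×2 (Low, High vs L, C):
Let the kicker play Low with probability p. Expected payoff against L: 1p + (-2)(1−p) = 3p − 2; against C: (-4)p + (-1)(1−p) = −3p − 1.
Setting these equal: 3p − 2 = −3p − 1 ⇒ 6p = 1 ⇒ p = 1/6, and the value is (3)·(1/6) − 2 = -3/2.
For the keeper: with q = P(L), equating Low's and High's payoffs gives 5q − 4 = −q − 1 ⇒ q = 1/2.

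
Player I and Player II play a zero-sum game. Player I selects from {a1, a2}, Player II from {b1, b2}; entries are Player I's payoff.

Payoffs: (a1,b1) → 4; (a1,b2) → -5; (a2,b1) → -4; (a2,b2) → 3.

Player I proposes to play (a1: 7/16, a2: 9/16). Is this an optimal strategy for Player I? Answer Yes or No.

Yes

Against b1 this mix gives (7/16)·4 + (9/16)·(-4) = -1/2.
Against b2 this mix gives (7/16)·(-5) + (9/16)·3 = -1/2.
All of Player II's active replies (b1, b2) yield -1/2, and no column does worse for Player I. The mix makes Player II indifferent and guarantees -1/2, so it is optimal.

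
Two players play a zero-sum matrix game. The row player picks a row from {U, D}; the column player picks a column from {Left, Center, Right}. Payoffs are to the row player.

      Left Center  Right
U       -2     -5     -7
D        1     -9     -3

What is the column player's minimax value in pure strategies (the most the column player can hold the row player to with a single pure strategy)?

-5

Column maxima: Left → 1, Center → -5, Right → -3.
The smallest of these is -5.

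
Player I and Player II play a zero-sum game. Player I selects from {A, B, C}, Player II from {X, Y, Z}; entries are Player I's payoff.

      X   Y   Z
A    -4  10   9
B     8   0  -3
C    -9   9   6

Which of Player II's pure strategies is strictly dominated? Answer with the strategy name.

Y

Z holds Player I's payoff strictly below Y in every row: 9 < 10, -3 < 0, 6 < 9.
So Y is strictly dominated for Player II.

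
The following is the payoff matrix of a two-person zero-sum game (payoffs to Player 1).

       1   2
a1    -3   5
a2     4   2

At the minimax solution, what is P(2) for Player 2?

Row minima: a1 → -3, a2 → 2; maximin = 2.
Column maxima: 1 → 4, 2 → 5; minimax = 4.
2 ≠ 4, so there is no saddle point; optimal play is mixed.
Let Player 1 play a1 with probability p. Expected payoff against 1: (-3)p + 4(1−p) = −7p + 4; against 2: 5p + 2(1−p) = 3p + 2.
Setting these equal: −7p + 4 = 3p + 2 ⇒ −10p = -2 ⇒ p = 1/5, and the value is (-7)·(1/5) + 4 = 13/5.
For Player 2: with q = P(1), equating a1's and a2's payoffs gives −8q + 5 = 2q + 2 ⇒ q = 3/10.

7/10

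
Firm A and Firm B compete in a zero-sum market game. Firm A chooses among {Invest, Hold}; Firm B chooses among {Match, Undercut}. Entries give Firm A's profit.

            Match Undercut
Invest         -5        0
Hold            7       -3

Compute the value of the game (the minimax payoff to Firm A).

Row minima: Invest → -5, Hold → -3; maximin = -3.
Column maxima: Match → 7, Undercut → 0; minimax = 0.
-3 ≠ 0, so there is no saddle point; optimal play is mixed.
Let Firm A play Invest with probability p. Expected payoff against Match: (-5)p + 7(1−p) = −12p + 7; against Undercut: 0p + (-3)(1−p) = 3p − 3.
Setting these equal: −12p + 7 = 3p − 3 ⇒ −15p = -10 ⇒ p = 2/3, and the value is (-12)·(2/3) + 7 = -1.
For Firm B: with q = P(Match), equating Invest's and Hold's payoffs gives −5q = 10q − 3 ⇒ q = 1/5.

-1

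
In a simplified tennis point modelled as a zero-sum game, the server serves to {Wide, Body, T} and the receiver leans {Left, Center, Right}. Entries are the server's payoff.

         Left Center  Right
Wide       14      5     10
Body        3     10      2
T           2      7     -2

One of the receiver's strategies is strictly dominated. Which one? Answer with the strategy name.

Left

Right holds the server's payoff strictly below Left in every row: 10 < 14, 2 < 3, -2 < 2.
So Left is strictly dominated for the receiver.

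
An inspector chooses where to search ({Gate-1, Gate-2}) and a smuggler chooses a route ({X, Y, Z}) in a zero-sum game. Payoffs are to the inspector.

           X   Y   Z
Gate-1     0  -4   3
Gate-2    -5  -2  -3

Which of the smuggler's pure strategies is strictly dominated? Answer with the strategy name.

X holds the inspector's payoff strictly below Z in every row: 0 < 3, -5 < -3.
So Z is strictly dominated for the smuggler.

Z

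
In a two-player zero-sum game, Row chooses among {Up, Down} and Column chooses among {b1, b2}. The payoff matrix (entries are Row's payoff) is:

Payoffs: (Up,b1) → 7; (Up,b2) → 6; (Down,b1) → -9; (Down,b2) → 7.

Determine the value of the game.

Row minima: Up → 6, Down → -9; maximin = 6.
Column maxima: b1 → 7, b2 → 7; minimax = 7.
6 ≠ 7, so there is no saddle point; optimal play is mixed.
Let Row play Up with probability p. Expected payoff against b1: 7p + (-9)(1−p) = 16p − 9; against b2: 6p + 7(1−p) = −p + 7.
Setting these equal: 16p − 9 = −p + 7 ⇒ 17p = 16 ⇒ p = 16/17, and the value is (16)·(16/17) − 9 = 103/17.
For Column: with q = P(b1), equating Up's and Down's payoffs gives q + 6 = −16q + 7 ⇒ q = 1/17.

103/17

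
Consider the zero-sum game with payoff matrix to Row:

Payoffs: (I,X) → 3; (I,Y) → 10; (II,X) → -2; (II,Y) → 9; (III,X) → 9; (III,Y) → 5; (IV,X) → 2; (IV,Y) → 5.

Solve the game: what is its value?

75/11

Row minima: I → 3, II → -2, III → 5, IV → 2; maximin = 5.
Column maxima: X → 9, Y → 10; minimax = 9.
5 ≠ 9, so there is no saddle point; optimal play is mixed.
II is strictly dominated by I, so Row never plays it.
IV is strictly dominated by I, so Row never plays it.
On the remaining 2×2 (I, III vs X, Y):
Let Row play I with probability p. Expected payoff against X: 3p + 9(1−p) = −6p + 9; against Y: 10p + 5(1−p) = 5p + 5.
Setting these equal: −6p + 9 = 5p + 5 ⇒ −11p = -4 ⇒ p = 4/11, and the value is (-6)·(4/11) + 9 = 75/11.
For Column: with q = P(X), equating I's and III's payoffs gives −7q + 10 = 4q + 5 ⇒ q = 5/11.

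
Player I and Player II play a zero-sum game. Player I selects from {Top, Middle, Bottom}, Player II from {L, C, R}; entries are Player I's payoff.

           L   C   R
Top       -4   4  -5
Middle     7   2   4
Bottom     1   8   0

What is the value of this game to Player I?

Row minima: Top → -5, Middle → 2, Bottom → 0; maximin = 2.
Column maxima: L → 7, C → 8, R → 4; minimax = 4.
2 ≠ 4, so there is no saddle point; optimal play is mixed.
Top is strictly dominated by Bottom, so Player I never plays it.
L is strictly dominated by R (it gives Player I strictly more in every row), so Player II never plays it.
On the remaining 2×2 (Middle, Bottom vs C, R):
Let Player I play Middle with probability p. Expected payoff against C: 2p + 8(1−p) = −6p + 8; against R: 4p + 0(1−p) = 4p.
Setting these equal: −6p + 8 = 4p ⇒ −10p = -8 ⇒ p = 4/5, and the value is (-6)·(4/5) + 8 = 16/5.
For Player II: with q = P(C), equating Middle's and Bottom's payoffs gives −2q + 4 = 8q ⇒ q = 2/5.

16/5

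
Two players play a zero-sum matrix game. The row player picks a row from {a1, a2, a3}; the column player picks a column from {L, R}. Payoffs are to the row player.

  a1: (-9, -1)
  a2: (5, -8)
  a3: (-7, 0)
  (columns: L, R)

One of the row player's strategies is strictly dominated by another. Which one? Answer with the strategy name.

a1

a3 gives a strictly higher payoff than a1 against every column: -7 > -9, 0 > -1.
So a1 is strictly dominated and the row player never plays it.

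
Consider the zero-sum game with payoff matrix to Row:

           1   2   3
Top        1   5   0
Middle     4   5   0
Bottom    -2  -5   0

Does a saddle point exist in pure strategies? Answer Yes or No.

Yes

Row minima: Top → 0, Middle → 0, Bottom → -5; maximin = 0.
Column maxima: 1 → 4, 2 → 5, 3 → 0; minimax = 0.
maximin = minimax = 0, so a saddle point exists.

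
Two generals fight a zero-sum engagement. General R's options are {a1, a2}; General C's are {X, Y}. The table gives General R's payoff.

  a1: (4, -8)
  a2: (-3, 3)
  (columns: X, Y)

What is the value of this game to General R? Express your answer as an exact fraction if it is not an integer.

-2/3

Row minima: a1 → -8, a2 → -3; maximin = -3.
Column maxima: X → 4, Y → 3; minimax = 3.
-3 ≠ 3, so there is no saddle point; optimal play is mixed.
Let General R play a1 with probability p. Expected payoff against X: 4p + (-3)(1−p) = 7p − 3; against Y: (-8)p + 3(1−p) = −11p + 3.
Setting these equal: 7p − 3 = −11p + 3 ⇒ 18p = 6 ⇒ p = 1/3, and the value is (7)·(1/3) − 3 = -2/3.
For General C: with q = P(X), equating a1's and a2's payoffs gives 12q − 8 = −6q + 3 ⇒ q = 11/18.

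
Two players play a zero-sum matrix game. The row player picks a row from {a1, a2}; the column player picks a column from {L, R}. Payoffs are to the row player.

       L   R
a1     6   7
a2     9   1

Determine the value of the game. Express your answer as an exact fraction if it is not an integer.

Row minima: a1 → 6, a2 → 1; maximin = 6.
Column maxima: L → 9, R → 7; minimax = 7.
6 ≠ 7, so there is no saddle point; optimal play is mixed.
Let the row player play a1 with probability p. Expected payoff against L: 6p + 9(1−p) = −3p + 9; against R: 7p + 1(1−p) = 6p + 1.
Setting these equal: −3p + 9 = 6p + 1 ⇒ −9p = -8 ⇒ p = 8/9, and the value is (-3)·(8/9) + 9 = 19/3.
For the column player: with q = P(L), equating a1's and a2's payoffs gives −q + 7 = 8q + 1 ⇒ q = 2/3.

19/3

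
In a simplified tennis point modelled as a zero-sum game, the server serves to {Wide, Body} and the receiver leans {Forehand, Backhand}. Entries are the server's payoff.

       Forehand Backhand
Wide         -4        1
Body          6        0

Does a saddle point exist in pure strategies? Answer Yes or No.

Row minima: Wide → -4, Body → 0; maximin = 0.
Column maxima: Forehand → 6, Backhand → 1; minimax = 1.
0 ≠ 1, so no pure-strategy equilibrium exists.

No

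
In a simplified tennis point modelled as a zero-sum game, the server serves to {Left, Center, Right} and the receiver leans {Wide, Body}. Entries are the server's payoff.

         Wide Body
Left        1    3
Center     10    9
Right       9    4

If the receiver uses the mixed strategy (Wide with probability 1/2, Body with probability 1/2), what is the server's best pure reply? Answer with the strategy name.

Center

Expected payoff of Left: (1/2)·1 + (1/2)·3 = 2.
Expected payoff of Center: (1/2)·10 + (1/2)·9 = 19/2.
Expected payoff of Right: (1/2)·9 + (1/2)·4 = 13/2.
The largest is 19/2, so the server's best response is Center.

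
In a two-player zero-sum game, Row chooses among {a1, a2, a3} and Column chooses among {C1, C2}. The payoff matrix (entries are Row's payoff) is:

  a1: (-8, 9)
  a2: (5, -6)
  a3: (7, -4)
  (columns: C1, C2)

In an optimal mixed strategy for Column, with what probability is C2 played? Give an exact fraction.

15/28

Row minima: a1 → -8, a2 → -6, a3 → -4; maximin = -4.
Column maxima: C1 → 7, C2 → 9; minimax = 7.
-4 ≠ 7, so there is no saddle point; optimal play is mixed.
a2 is strictly dominated by a3, so Row never plays it.
On the remaining 2×2 (a1, a3 vs C1, C2):
Let Row play a1 with probability p. Expected payoff against C1: (-8)p + 7(1−p) = −15p + 7; against C2: 9p + (-4)(1−p) = 13p − 4.
Setting these equal: −15p + 7 = 13p − 4 ⇒ −28p = -11 ⇒ p = 11/28, and the value is (-15)·(11/28) + 7 = 31/28.
For Column: with q = P(C1), equating a1's and a3's payoffs gives −17q + 9 = 11q − 4 ⇒ q = 13/28.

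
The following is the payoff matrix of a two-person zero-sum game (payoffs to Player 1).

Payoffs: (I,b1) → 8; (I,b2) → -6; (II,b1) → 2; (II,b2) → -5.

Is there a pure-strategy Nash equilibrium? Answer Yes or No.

Yes

Row minima: I → -6, II → -5; maximin = -5.
Column maxima: b1 → 8, b2 → -5; minimax = -5.
maximin = minimax = -5, so a saddle point exists.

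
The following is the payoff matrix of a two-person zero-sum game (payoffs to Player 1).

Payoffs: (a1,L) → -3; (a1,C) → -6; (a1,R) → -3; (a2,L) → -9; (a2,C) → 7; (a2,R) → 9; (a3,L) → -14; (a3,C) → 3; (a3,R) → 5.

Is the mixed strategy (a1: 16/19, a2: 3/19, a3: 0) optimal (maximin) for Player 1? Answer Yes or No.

Yes

Against L this mix gives (16/19)·(-3) + (3/19)·(-9) = -75/19.
Against C this mix gives (16/19)·(-6) + (3/19)·7 = -75/19.
Against R this mix gives (16/19)·(-3) + (3/19)·9 = -21/19.
All of Player 2's active replies (L, C) yield -75/19, and no column does worse for Player 1. The mix makes Player 2 indifferent and guarantees -75/19, so it is optimal.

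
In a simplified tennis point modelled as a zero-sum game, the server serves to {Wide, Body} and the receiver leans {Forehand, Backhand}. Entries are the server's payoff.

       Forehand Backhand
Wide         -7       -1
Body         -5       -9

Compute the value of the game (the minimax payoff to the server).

-29/5

Row minima: Wide → -7, Body → -9; maximin = -7.
Column maxima: Forehand → -5, Backhand → -1; minimax = -5.
-7 ≠ -5, so there is no saddle point; optimal play is mixed.
Let the server play Wide with probability p. Expected payoff against Forehand: (-7)p + (-5)(1−p) = −2p − 5; against Backhand: (-1)p + (-9)(1−p) = 8p − 9.
Setting these equal: −2p − 5 = 8p − 9 ⇒ −10p = -4 ⇒ p = 2/5, and the value is (-2)·(2/5) − 5 = -29/5.
For the receiver: with q = P(Forehand), equating Wide's and Body's payoffs gives −6q − 1 = 4q − 9 ⇒ q = 4/5.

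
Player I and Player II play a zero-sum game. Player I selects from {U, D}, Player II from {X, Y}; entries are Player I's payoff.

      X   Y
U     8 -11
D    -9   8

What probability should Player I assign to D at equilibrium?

Row minima: U → -11, D → -9; maximin = -9.
Column maxima: X → 8, Y → 8; minimax = 8.
-9 ≠ 8, so there is no saddle point; optimal play is mixed.
Let Player I play U with probability p. Expected payoff against X: 8p + (-9)(1−p) = 17p − 9; against Y: (-11)p + 8(1−p) = −19p + 8.
Setting these equal: 17p − 9 = −19p + 8 ⇒ 36p = 17 ⇒ p = 17/36, and the value is (17)·(17/36) − 9 = -35/36.
For Player II: with q = P(X), equating U's and D's payoffs gives 19q − 11 = −17q + 8 ⇒ q = 19/36.

19/36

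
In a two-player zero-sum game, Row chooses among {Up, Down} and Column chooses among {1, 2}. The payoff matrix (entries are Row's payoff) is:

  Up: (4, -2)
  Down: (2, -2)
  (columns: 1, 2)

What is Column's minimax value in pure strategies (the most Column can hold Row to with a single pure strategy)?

Column maxima: 1 → 4, 2 → -2.
The smallest of these is -2.

-2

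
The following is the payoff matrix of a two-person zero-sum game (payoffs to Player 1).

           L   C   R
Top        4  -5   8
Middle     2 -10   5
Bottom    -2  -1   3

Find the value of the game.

Row minima: Top → -5, Middle → -10, Bottom → -2; maximin = -2.
Column maxima: L → 4, C → -1, R → 8; minimax = -1.
-2 ≠ -1, so there is no saddle point; optimal play is mixed.
Middle is strictly dominated by Top, so Player 1 never plays it.
R is strictly dominated by L (it gives Player 1 strictly more in every row), so Player 2 never plays it.
On the remaining 2×2 (Top, Bottom vs L, C):
Let Player 1 play Top with probability p. Expected payoff against L: 4p + (-2)(1−p) = 6p − 2; against C: (-5)p + (-1)(1−p) = −4p − 1.
Setting these equal: 6p − 2 = −4p − 1 ⇒ 10p = 1 ⇒ p = 1/10, and the value is (6)·(1/10) − 2 = -7/5.
For Player 2: with q = P(L), equating Top's and Bottom's payoffs gives 9q − 5 = −q − 1 ⇒ q = 2/5.

-7/5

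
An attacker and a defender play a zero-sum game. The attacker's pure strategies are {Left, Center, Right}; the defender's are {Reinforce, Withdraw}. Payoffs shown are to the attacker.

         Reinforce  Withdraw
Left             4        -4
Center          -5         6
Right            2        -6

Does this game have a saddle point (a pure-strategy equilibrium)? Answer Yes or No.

Row minima: Left → -4, Center → -5, Right → -6; maximin = -4.
Column maxima: Reinforce → 4, Withdraw → 6; minimax = 4.
-4 ≠ 4, so no pure-strategy equilibrium exists.

No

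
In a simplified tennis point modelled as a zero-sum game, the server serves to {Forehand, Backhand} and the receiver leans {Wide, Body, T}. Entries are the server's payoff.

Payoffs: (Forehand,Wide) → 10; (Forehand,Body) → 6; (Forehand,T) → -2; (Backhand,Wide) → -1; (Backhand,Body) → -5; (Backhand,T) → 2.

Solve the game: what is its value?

2/15

Row minima: Forehand → -2, Backhand → -5; maximin = -2.
Column maxima: Wide → 10, Body → 6, T → 2; minimax = 2.
-2 ≠ 2, so there is no saddle point; optimal play is mixed.
Wide is strictly dominated by Body (it gives the server strictly more in every row), so the receiver never plays it.
On the remaining 2×2 (Forehand, Backhand vs Body, T):
Let the server play Forehand with probability p. Expected payoff against Body: 6p + (-5)(1−p) = 11p − 5; against T: (-2)p + 2(1−p) = −4p + 2.
Setting these equal: 11p − 5 = −4p + 2 ⇒ 15p = 7 ⇒ p = 7/15, and the value is (11)·(7/15) − 5 = 2/15.
For the receiver: with q = P(Body), equating Forehand's and Backhand's payoffs gives 8q − 2 = −7q + 2 ⇒ q = 4/15.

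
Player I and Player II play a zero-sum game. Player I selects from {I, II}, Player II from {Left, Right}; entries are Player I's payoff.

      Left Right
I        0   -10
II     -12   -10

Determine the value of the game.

-10

Row minima: I → -10, II → -12; maximin = -10.
Column maxima: Left → 0, Right → -10; minimax = -10.
Since maximin = minimax = -10, there is a saddle point and the value is -10.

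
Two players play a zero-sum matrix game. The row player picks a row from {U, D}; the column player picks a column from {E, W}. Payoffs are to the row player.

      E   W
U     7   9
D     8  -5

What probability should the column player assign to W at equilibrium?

1/15

Row minima: U → 7, D → -5; maximin = 7.
Column maxima: E → 8, W → 9; minimax = 8.
7 ≠ 8, so there is no saddle point; optimal play is mixed.
Let the row player play U with probability p. Expected payoff against E: 7p + 8(1−p) = −p + 8; against W: 9p + (-5)(1−p) = 14p − 5.
Setting these equal: −p + 8 = 14p − 5 ⇒ −15p = -13 ⇒ p = 13/15, and the value is (-1)·(13/15) + 8 = 107/15.
For the column player: with q = P(E), equating U's and D's payoffs gives −2q + 9 = 13q − 5 ⇒ q = 14/15.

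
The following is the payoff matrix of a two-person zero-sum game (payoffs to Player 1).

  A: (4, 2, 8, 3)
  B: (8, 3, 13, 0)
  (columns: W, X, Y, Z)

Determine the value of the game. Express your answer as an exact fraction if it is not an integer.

9/4

Row minima: A → 2, B → 0; maximin = 2.
Column maxima: W → 8, X → 3, Y → 13, Z → 3; minimax = 3.
2 ≠ 3, so there is no saddle point; optimal play is mixed.
W is strictly dominated by X (it gives Player 1 strictly more in every row), so Player 2 never plays it.
Y is strictly dominated by X (it gives Player 1 strictly more in every row), so Player 2 never plays it.
On the remaining 2×2 (A, B vs X, Z):
Let Player 1 play A with probability p. Expected payoff against X: 2p + 3(1−p) = −p + 3; against Z: 3p + 0(1−p) = 3p.
Setting these equal: −p + 3 = 3p ⇒ −4p = -3 ⇒ p = 3/4, and the value is (-1)·(3/4) + 3 = 9/4.
For Player 2: with q = P(X), equating A's and B's payoffs gives −q + 3 = 3q ⇒ q = 3/4.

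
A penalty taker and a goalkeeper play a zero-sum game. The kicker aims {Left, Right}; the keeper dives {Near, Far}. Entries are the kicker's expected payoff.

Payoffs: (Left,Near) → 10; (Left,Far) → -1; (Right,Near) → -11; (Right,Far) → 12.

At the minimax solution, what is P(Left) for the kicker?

23/34

Row minima: Left → -1, Right → -11; maximin = -1.
Column maxima: Near → 10, Far → 12; minimax = 10.
-1 ≠ 10, so there is no saddle point; optimal play is mixed.
Let the kicker play Left with probability p. Expected payoff against Near: 10p + (-11)(1−p) = 21p − 11; against Far: (-1)p + 12(1−p) = −13p + 12.
Setting these equal: 21p − 11 = −13p + 12 ⇒ 34p = 23 ⇒ p = 23/34, and the value is (21)·(23/34) − 11 = 109/34.
For the keeper: with q = P(Near), equating Left's and Right's payoffs gives 11q − 1 = −23q + 12 ⇒ q = 13/34.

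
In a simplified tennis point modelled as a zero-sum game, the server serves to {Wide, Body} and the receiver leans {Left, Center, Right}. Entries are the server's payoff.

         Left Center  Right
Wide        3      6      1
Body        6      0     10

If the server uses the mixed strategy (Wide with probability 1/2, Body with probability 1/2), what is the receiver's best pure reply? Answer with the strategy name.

If the receiver plays Left, the server's expected payoff is (1/2)·3 + (1/2)·6 = 9/2.
If the receiver plays Center, the server's expected payoff is (1/2)·6 + (1/2)·0 = 3.
If the receiver plays Right, the server's expected payoff is (1/2)·1 + (1/2)·10 = 11/2.
The receiver minimizes the server's payoff; the smallest is 3, so the best response is Center.

Center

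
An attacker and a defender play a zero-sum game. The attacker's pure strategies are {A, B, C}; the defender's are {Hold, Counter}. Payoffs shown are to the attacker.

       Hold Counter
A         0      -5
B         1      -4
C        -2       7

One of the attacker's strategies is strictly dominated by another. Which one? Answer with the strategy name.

B gives a strictly higher payoff than A against every column: 1 > 0, -4 > -5.
So A is strictly dominated and the attacker never plays it.

A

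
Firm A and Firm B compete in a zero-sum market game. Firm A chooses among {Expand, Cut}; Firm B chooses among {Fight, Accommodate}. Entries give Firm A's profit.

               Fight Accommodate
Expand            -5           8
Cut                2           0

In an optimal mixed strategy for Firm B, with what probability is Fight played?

Row minima: Expand → -5, Cut → 0; maximin = 0.
Column maxima: Fight → 2, Accommodate → 8; minimax = 2.
0 ≠ 2, so there is no saddle point; optimal play is mixed.
Let Firm A play Expand with probability p. Expected payoff against Fight: (-5)p + 2(1−p) = −7p + 2; against Accommodate: 8p + 0(1−p) = 8p.
Setting these equal: −7p + 2 = 8p ⇒ −15p = -2 ⇒ p = 2/15, and the value is (-7)·(2/15) + 2 = 16/15.
For Firm B: with q = P(Fight), equating Expand's and Cut's payoffs gives −13q + 8 = 2q ⇒ q = 8/15.

8/15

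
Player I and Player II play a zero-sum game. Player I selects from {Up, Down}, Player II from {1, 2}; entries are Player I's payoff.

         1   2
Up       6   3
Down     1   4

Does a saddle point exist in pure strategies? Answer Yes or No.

No

Row minima: Up → 3, Down → 1; maximin = 3.
Column maxima: 1 → 6, 2 → 4; minimax = 4.
3 ≠ 4, so no pure-strategy equilibrium exists.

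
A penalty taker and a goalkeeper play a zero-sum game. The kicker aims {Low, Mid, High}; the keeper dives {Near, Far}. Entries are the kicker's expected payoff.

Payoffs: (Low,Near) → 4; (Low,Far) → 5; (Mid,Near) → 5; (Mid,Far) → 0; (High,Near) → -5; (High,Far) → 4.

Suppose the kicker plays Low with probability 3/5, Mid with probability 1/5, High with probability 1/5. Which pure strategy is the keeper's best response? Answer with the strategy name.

Near

If the keeper plays Near, the kicker's expected payoff is (3/5)·4 + (1/5)·5 + (1/5)·(-5) = 12/5.
If the keeper plays Far, the kicker's expected payoff is (3/5)·5 + (1/5)·0 + (1/5)·4 = 19/5.
The keeper minimizes the kicker's payoff; the smallest is 12/5, so the best response is Near.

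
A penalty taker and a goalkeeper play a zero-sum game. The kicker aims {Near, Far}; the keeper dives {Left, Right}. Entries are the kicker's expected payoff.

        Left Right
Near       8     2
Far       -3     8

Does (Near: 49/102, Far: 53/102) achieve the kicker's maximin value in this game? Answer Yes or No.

Against Left this mix gives (49/102)·8 + (53/102)·(-3) = 233/102.
Against Right this mix gives (49/102)·2 + (53/102)·8 = 87/17.
The keeper will play Left, holding the kicker to 233/102. Shifting weight toward the row that does better against Left would raise this floor (the equalizing mix achieves 70/17 against both Left and Right), so the proposed strategy is not optimal.

No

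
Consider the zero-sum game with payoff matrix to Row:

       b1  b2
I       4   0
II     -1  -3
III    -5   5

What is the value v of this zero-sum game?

Row minima: I → 0, II → -3, III → -5; maximin = 0.
Column maxima: b1 → 4, b2 → 5; minimax = 4.
0 ≠ 4, so there is no saddle point; optimal play is mixed.
II is strictly dominated by I, so Row never plays it.
On the remaining 2×2 (I, III vs b1, b2):
Let Row play I with probability p. Expected payoff against b1: 4p + (-5)(1−p) = 9p − 5; against b2: 0p + 5(1−p) = −5p + 5.
Setting these equal: 9p − 5 = −5p + 5 ⇒ 14p = 10 ⇒ p = 5/7, and the value is (9)·(5/7) − 5 = 10/7.
For Column: with q = P(b1), equating I's and III's payoffs gives 4q = −10q + 5 ⇒ q = 5/14.

10/7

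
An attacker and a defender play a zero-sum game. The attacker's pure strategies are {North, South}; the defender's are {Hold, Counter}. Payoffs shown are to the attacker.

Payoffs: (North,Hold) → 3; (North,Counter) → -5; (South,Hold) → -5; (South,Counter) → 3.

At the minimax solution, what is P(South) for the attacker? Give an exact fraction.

Row minima: North → -5, South → -5; maximin = -5.
Column maxima: Hold → 3, Counter → 3; minimax = 3.
-5 ≠ 3, so there is no saddle point; optimal play is mixed.
Let the attacker play North with probability p. Expected payoff against Hold: 3p + (-5)(1−p) = 8p − 5; against Counter: (-5)p + 3(1−p) = −8p + 3.
Setting these equal: 8p − 5 = −8p + 3 ⇒ 16p = 8 ⇒ p = 1/2, and the value is (8)·(1/2) − 5 = -1.
For the defender: with q = P(Hold), equating North's and South's payoffs gives 8q − 5 = −8q + 3 ⇒ q = 1/2.

1/2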